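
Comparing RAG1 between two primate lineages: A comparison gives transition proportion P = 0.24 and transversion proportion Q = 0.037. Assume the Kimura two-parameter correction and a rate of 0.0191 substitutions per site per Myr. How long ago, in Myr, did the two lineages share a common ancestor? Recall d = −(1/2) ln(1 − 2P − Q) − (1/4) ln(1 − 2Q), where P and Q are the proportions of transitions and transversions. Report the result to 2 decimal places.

10.03

Under the Kimura two-parameter model, d = −½ ln(1 − 2P − Q) − ¼ ln(1 − 2Q).
1 − 2P − Q = 0.483, giving −½ ln(0.483) = 0.363869.
1 − 2Q = 0.926, giving −¼ ln(0.926) = 0.019220.
d = 0.363869 + 0.019220 = 0.383089.
Under a molecular clock d = 2μt, so t = d/(2μ) = 0.383089 / (2 × 0.0191) = 10.03 Myr.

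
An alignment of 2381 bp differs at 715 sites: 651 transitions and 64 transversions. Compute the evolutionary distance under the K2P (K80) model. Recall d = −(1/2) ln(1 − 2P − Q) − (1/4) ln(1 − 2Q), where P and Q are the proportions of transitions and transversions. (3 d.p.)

P = 651/2381 ≈ 0.273415 and Q = 64/2381 ≈ 0.026879.
Under the Kimura two-parameter model, d = −½ ln(1 − 2P − Q) − ¼ ln(1 − 2Q).
1 − 2P − Q = 0.426291, giving −½ ln(0.426291) = 0.426317.
1 − 2Q = 0.946242, giving −¼ ln(0.946242) = 0.013814.
d = 0.426317 + 0.013814 = 0.440131.

0.440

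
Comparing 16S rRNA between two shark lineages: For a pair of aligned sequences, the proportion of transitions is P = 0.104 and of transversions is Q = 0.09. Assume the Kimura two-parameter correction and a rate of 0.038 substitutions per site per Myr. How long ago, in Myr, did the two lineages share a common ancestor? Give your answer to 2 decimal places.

2.98

Under the Kimura two-parameter model, d = −½ ln(1 − 2P − Q) − ¼ ln(1 − 2Q).
1 − 2P − Q = 0.702, giving −½ ln(0.702) = 0.176911.
1 − 2Q = 0.82, giving −¼ ln(0.82) = 0.049613.
d = 0.176911 + 0.049613 = 0.226524.
Under a molecular clock d = 2μt, so t = d/(2μ) = 0.226524 / (2 × 0.038) = 2.98 Myr.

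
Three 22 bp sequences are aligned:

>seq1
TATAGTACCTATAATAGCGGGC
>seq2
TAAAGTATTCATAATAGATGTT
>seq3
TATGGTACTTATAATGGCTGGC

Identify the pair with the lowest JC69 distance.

seq1 and seq3

seq1–seq2: 8/22 differ, p = 0.364, d = 0.497.
seq1–seq3: 4/22 differ, p = 0.182, d = 0.208.
seq2–seq3: 8/22 differ, p = 0.364, d = 0.497.
The smallest distance is between seq1 and seq3.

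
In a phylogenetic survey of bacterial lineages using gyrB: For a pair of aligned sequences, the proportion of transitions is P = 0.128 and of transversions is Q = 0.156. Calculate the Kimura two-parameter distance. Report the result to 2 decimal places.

0.36

Under the Kimura two-parameter model, d = −½ ln(1 − 2P − Q) − ¼ ln(1 − 2Q).
1 − 2P − Q = 0.588, giving −½ ln(0.588) = 0.265514.
1 − 2Q = 0.688, giving −¼ ln(0.688) = 0.093492.
d = 0.265514 + 0.093492 = 0.359006.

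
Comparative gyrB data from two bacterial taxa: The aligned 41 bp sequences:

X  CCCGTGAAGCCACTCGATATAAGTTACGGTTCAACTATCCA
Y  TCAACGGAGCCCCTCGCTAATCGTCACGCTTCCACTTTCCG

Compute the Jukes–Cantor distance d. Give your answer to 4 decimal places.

0.5018

The sequences differ at 15 of 41 sites, so p = 15/41 ≈ 0.365854.
d = −(3/4) ln(1 − 4p/3) = −0.75 ln(1 − 0.487805) = −0.75 ln(0.512195)
  = −0.75 × (-0.669050) = 0.501788 substitutions/site.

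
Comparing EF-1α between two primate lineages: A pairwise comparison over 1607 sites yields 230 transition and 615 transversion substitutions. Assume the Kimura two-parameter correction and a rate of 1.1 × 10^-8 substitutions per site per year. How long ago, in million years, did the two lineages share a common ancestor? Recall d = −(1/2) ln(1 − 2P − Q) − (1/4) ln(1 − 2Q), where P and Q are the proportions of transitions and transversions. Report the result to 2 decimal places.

41.60

P = 230/1607 ≈ 0.143124 and Q = 615/1607 ≈ 0.382701.
Under the Kimura two-parameter model, d = −½ ln(1 − 2P − Q) − ¼ ln(1 − 2Q).
1 − 2P − Q = 0.331051, giving −½ ln(0.331051) = 0.552741.
1 − 2Q = 0.234598, giving −¼ ln(0.234598) = 0.362470.
d = 0.552741 + 0.362470 = 0.915211.
Under a molecular clock d = 2μt, so t = d/(2μ) = 0.915211 / (2 × 1.1 × 10^-8) = 41.60 million years.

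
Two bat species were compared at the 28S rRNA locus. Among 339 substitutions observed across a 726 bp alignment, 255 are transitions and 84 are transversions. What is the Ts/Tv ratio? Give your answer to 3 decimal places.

R = 255/84 = 3.035714… ≈ 3.036 (to 3 d.p.).

3.036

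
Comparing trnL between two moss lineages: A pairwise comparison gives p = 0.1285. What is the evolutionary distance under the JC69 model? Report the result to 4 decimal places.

d = −(3/4) ln(1 − 4p/3) = −0.75 ln(1 − 0.171333) = −0.75 ln(0.828667)
  = −0.75 × (-0.187937) = 0.140953 substitutions/site.

0.1410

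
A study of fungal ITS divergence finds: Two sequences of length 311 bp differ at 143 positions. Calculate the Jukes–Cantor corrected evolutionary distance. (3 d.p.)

p = 143/311 ≈ 0.459807.
d = −(3/4) ln(1 − 4p/3) = −0.75 ln(1 − 0.613076) = −0.75 ln(0.386924)
  = −0.75 × (-0.949527) = 0.712145 substitutions/site.

0.712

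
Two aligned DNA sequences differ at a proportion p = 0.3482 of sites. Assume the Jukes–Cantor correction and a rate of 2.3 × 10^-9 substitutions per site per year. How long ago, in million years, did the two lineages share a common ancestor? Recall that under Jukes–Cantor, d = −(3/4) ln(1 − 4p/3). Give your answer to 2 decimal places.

101.76

d = −(3/4) ln(1 − 4p/3) = −0.75 ln(1 − 0.464267) = −0.75 ln(0.535733)
  = −0.75 × (-0.624119) = 0.468089 substitutions/site.
Under a molecular clock d = 2μt, so t = d/(2μ) = 0.468089 / (2 × 2.3 × 10^-9) = 101.76 million years.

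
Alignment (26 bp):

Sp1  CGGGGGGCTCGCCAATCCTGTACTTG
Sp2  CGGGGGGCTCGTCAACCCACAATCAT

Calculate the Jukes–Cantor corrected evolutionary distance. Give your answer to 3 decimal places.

0.464

The sequences differ at 9 of 26 sites (12, 16, 19, 20, 21, 23, 24, 25, 26), so p = 9/26 ≈ 0.346154.
d = −(3/4) ln(1 − 4p/3) = −0.75 ln(1 − 0.461539) = −0.75 ln(0.538461)
  = −0.75 × (-0.619040) = 0.464280 substitutions/site.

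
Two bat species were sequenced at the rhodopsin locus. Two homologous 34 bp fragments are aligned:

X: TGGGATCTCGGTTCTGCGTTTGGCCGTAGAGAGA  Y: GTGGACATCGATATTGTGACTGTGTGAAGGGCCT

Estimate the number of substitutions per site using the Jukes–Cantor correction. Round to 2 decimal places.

The sequences differ at 18 of 34 sites, so p = 18/34 ≈ 0.529412.
d = −(3/4) ln(1 − 4p/3) = −0.75 ln(1 − 0.705883) = −0.75 ln(0.294117)
  = −0.75 × (-1.223778) = 0.917834 substitutions/site.

0.92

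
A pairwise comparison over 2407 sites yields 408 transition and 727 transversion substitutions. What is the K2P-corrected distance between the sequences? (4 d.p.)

P = 408/2407 ≈ 0.169506 and Q = 727/2407 ≈ 0.302036.
Under the Kimura two-parameter model, d = −½ ln(1 − 2P − Q) − ¼ ln(1 − 2Q).
1 − 2P − Q = 0.358952, giving −½ ln(0.358952) = 0.512283.
1 − 2Q = 0.395928, giving −¼ ln(0.395928) = 0.231631.
d = 0.512283 + 0.231631 = 0.743914.

0.7439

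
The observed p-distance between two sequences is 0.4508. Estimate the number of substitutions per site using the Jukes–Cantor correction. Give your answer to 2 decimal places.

d = −(3/4) ln(1 − 4p/3) = −0.75 ln(1 − 0.601067) = −0.75 ln(0.398933)
  = −0.75 × (-0.918962) = 0.689222 substitutions/site.

0.69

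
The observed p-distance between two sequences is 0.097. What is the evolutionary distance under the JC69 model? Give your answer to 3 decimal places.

d = −(3/4) ln(1 − 4p/3) = −0.75 ln(1 − 0.129333) = −0.75 ln(0.870667)
  = −0.75 × (-0.138496) = 0.103872 substitutions/site.

0.104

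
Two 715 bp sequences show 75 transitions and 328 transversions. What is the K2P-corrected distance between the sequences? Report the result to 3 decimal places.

P = 75/715 ≈ 0.104895 and Q = 328/715 ≈ 0.458741.
Under the Kimura two-parameter model, d = −½ ln(1 − 2P − Q) − ¼ ln(1 − 2Q).
1 − 2P − Q = 0.331469, giving −½ ln(0.331469) = 0.552110.
1 − 2Q = 0.082518, giving −¼ ln(0.082518) = 0.623685.
d = 0.552110 + 0.623685 = 1.175795.

1.176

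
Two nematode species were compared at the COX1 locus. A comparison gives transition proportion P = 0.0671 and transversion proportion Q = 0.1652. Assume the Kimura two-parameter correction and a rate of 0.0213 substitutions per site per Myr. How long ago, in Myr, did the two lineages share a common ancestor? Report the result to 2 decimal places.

6.53

Under the Kimura two-parameter model, d = −½ ln(1 − 2P − Q) − ¼ ln(1 − 2Q).
1 − 2P − Q = 0.7006, giving −½ ln(0.7006) = 0.177909.
1 − 2Q = 0.6696, giving −¼ ln(0.6696) = 0.100269.
d = 0.177909 + 0.100269 = 0.278178.
Under a molecular clock d = 2μt, so t = d/(2μ) = 0.278178 / (2 × 0.0213) = 6.53 Myr.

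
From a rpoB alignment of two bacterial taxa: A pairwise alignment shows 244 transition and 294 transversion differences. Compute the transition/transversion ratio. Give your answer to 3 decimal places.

0.830

R = 244/294 = 0.829931… ≈ 0.830 (to 3 d.p.).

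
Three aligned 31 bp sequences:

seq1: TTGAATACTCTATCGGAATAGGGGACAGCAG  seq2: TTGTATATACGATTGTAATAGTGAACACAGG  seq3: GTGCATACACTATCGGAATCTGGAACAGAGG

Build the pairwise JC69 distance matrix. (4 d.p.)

d(seq1,seq2) = 0.4806, d(seq1,seq3) = 0.3163, d(seq2,seq3) = 0.4217

seq1–seq2: 11/31 sites differ → p ≈ 0.354839, d = −0.75 ln(1 − 0.473119) = 0.480585 ≈ 0.4806.
seq1–seq3: 8/31 sites differ → p ≈ 0.258065, d = −0.75 ln(1 − 0.344087) = 0.316295 ≈ 0.3163.
seq2–seq3: 10/31 sites differ → p ≈ 0.322581, d = −0.75 ln(1 − 0.430108) = 0.421731 ≈ 0.4217.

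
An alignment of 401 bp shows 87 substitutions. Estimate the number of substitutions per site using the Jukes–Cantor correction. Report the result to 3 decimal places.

0.256

p = 87/401 ≈ 0.216958.
d = −(3/4) ln(1 − 4p/3) = −0.75 ln(1 − 0.289277) = −0.75 ln(0.710723)
  = −0.75 × (-0.341473) = 0.256105 substitutions/site.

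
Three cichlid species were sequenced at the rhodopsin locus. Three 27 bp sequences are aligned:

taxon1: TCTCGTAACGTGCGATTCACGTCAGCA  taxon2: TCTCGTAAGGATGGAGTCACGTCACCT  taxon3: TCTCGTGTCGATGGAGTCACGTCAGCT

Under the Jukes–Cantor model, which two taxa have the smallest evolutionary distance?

taxon2 and taxon3

taxon1–taxon2: 7/27 differ, p = 0.259, d = 0.318.
taxon1–taxon3: 7/27 differ, p = 0.259, d = 0.318.
taxon2–taxon3: 4/27 differ, p = 0.148, d = 0.165.
The smallest distance is between taxon2 and taxon3.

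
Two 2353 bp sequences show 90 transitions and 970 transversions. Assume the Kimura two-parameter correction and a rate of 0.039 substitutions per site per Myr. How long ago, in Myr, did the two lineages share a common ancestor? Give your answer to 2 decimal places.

P = 90/2353 ≈ 0.038249 and Q = 970/2353 ≈ 0.41224.
Under the Kimura two-parameter model, d = −½ ln(1 − 2P − Q) − ¼ ln(1 − 2Q).
1 − 2P − Q = 0.511262, giving −½ ln(0.511262) = 0.335437.
1 − 2Q = 0.17552, giving −¼ ln(0.17552) = 0.435001.
d = 0.335437 + 0.435001 = 0.770438.
Under a molecular clock d = 2μt, so t = d/(2μ) = 0.770438 / (2 × 0.039) = 9.88 Myr.

9.88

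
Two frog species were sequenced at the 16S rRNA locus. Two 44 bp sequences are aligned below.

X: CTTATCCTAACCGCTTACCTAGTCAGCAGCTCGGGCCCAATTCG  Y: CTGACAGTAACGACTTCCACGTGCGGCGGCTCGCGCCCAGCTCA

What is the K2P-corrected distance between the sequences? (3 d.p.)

0.607

Of 44 sites, 9 differences are transitions and 9 are transversions, so P = 9/44 ≈ 0.204545 and Q = 9/44 ≈ 0.204545.
Under the Kimura two-parameter model, d = −½ ln(1 − 2P − Q) − ¼ ln(1 − 2Q).
1 − 2P − Q = 0.386365, giving −½ ln(0.386365) = 0.475486.
1 − 2Q = 0.59091, giving −¼ ln(0.59091) = 0.131523.
d = 0.475486 + 0.131523 = 0.607009.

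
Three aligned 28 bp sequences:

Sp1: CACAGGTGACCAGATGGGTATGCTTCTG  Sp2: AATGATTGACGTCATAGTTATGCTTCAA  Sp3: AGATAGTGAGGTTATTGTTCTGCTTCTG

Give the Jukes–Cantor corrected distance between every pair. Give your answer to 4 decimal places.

d(Sp1,Sp2) = 0.6355, d(Sp1,Sp3) = 0.6355, d(Sp2,Sp3) = 0.4850

Sp1–Sp2: 12/28 sites differ → p ≈ 0.428571, d = −0.75 ln(1 − 0.571428) = 0.635472 ≈ 0.6355.
Sp1–Sp3: 12/28 sites differ → p ≈ 0.428571, d = −0.75 ln(1 − 0.571428) = 0.635472 ≈ 0.6355.
Sp2–Sp3: 10/28 sites differ → p ≈ 0.357143, d = −0.75 ln(1 − 0.476191) = 0.484971 ≈ 0.4850.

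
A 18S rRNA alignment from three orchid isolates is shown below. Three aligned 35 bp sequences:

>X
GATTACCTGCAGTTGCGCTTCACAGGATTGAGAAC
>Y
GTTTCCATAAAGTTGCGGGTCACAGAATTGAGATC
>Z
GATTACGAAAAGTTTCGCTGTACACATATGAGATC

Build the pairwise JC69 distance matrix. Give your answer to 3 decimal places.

X–Y: 9/35 sites differ → p ≈ 0.257143, d = −0.75 ln(1 − 0.342857) = 0.314890 ≈ 0.315.
X–Z: 12/35 sites differ → p ≈ 0.342857, d = −0.75 ln(1 − 0.457143) = 0.458182 ≈ 0.458.
Y–Z: 12/35 sites differ → p ≈ 0.342857, d = −0.75 ln(1 − 0.457143) = 0.458182 ≈ 0.458.

d(X,Y) = 0.315, d(X,Z) = 0.458, d(Y,Z) = 0.458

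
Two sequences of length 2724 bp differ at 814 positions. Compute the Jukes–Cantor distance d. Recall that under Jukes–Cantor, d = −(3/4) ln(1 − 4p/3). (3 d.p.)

p = 814/2724 ≈ 0.298825.
d = −(3/4) ln(1 − 4p/3) = −0.75 ln(1 − 0.398433) = −0.75 ln(0.601567)
  = −0.75 × (-0.508217) = 0.381163 substitutions/site.

0.381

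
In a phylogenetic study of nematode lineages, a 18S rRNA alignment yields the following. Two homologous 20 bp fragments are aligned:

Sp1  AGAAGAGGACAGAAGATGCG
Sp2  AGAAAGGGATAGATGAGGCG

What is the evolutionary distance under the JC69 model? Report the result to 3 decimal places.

0.304

The sequences differ at 5 of 20 sites (5, 6, 10, 14, 17), so p = 5/20 = 0.25.
d = −(3/4) ln(1 − 4p/3) = −0.75 ln(1 − 0.333333) = −0.75 ln(0.666667)
  = −0.75 × (-0.405465) = 0.304099 substitutions/site.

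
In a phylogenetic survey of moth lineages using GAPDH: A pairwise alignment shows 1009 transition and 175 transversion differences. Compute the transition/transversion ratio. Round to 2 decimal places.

5.77

R = 1009/175 = 5.765714… ≈ 5.77 (to 2 d.p.).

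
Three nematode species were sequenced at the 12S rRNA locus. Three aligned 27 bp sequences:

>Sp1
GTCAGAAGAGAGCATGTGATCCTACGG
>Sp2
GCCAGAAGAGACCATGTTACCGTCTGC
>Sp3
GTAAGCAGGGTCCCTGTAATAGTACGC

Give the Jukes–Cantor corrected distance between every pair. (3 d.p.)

d(Sp1,Sp2) = 0.377, d(Sp1,Sp3) = 0.511, d(Sp2,Sp3) = 0.588

Sp1–Sp2: 8/27 sites differ → p ≈ 0.296296, d = −0.75 ln(1 − 0.395061) = 0.376971 ≈ 0.377.
Sp1–Sp3: 10/27 sites differ → p ≈ 0.37037, d = −0.75 ln(1 − 0.493827) = 0.510658 ≈ 0.511.
Sp2–Sp3: 11/27 sites differ → p ≈ 0.407407, d = −0.75 ln(1 − 0.543209) = 0.587647 ≈ 0.588.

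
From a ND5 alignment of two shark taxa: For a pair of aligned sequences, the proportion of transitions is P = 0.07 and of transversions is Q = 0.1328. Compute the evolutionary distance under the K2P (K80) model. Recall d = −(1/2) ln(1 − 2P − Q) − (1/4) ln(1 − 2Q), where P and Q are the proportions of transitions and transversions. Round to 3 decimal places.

Under the Kimura two-parameter model, d = −½ ln(1 − 2P − Q) − ¼ ln(1 − 2Q).
1 − 2P − Q = 0.7272, giving −½ ln(0.7272) = 0.159277.
1 − 2Q = 0.7344, giving −¼ ln(0.7344) = 0.077175.
d = 0.159277 + 0.077175 = 0.236452.

0.236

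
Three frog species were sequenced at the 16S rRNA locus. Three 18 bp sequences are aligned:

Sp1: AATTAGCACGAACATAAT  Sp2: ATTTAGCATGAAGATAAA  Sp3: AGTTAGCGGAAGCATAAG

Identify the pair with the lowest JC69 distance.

Sp1 and Sp2

Sp1–Sp2: 4/18 differ, p = 0.222, d = 0.264.
Sp1–Sp3: 6/18 differ, p = 0.333, d = 0.441.
Sp2–Sp3: 7/18 differ, p = 0.389, d = 0.548.
The smallest distance is between Sp1 and Sp2.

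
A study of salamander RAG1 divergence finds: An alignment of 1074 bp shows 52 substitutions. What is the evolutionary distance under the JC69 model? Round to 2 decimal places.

p = 52/1074 ≈ 0.048417.
d = −(3/4) ln(1 − 4p/3) = −0.75 ln(1 − 0.064556) = −0.75 ln(0.935444)
  = −0.75 × (-0.066734) = 0.050051 substitutions/site.

0.05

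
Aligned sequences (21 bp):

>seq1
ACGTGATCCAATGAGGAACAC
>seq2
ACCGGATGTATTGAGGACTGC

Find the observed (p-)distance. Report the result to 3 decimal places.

The sequences differ at 8 of 21 positions (sites 3, 4, 8, 9, 11, 18, 19, 20).
p = 8/21 = 0.380952… ≈ 0.381 (to 3 d.p.).

0.381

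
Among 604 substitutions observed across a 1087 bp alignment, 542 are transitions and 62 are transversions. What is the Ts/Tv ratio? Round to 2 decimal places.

8.74

R = 542/62 = 8.741935… ≈ 8.74 (to 2 d.p.).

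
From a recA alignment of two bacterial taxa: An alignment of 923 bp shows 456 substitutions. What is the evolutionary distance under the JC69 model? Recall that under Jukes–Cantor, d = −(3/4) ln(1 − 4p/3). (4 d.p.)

0.8063

p = 456/923 ≈ 0.494041.
d = −(3/4) ln(1 − 4p/3) = −0.75 ln(1 − 0.658721) = −0.75 ln(0.341279)
  = −0.75 × (-1.075055) = 0.806291 substitutions/site.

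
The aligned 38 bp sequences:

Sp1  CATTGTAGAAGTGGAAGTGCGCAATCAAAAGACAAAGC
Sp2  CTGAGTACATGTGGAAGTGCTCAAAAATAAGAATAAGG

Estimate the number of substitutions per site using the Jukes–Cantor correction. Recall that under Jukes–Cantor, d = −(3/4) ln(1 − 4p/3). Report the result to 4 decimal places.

The sequences differ at 12 of 38 sites, so p = 12/38 ≈ 0.315789.
d = −(3/4) ln(1 − 4p/3) = −0.75 ln(1 − 0.421052) = −0.75 ln(0.578948)
  = −0.75 × (-0.546543) = 0.409907 substitutions/site.

0.4099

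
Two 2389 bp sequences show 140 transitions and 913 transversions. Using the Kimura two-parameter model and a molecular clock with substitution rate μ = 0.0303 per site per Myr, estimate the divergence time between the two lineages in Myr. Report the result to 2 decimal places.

P = 140/2389 ≈ 0.058602 and Q = 913/2389 ≈ 0.382168.
Under the Kimura two-parameter model, d = −½ ln(1 − 2P − Q) − ¼ ln(1 − 2Q).
1 − 2P − Q = 0.500628, giving −½ ln(0.500628) = 0.345946.
1 − 2Q = 0.235664, giving −¼ ln(0.235664) = 0.361337.
d = 0.345946 + 0.361337 = 0.707283.
Under a molecular clock d = 2μt, so t = d/(2μ) = 0.707283 / (2 × 0.0303) = 11.67 Myr.

11.67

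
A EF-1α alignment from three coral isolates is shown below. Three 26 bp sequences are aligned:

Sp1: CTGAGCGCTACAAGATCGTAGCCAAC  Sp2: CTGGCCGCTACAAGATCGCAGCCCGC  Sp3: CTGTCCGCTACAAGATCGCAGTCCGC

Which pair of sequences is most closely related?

Sp2 and Sp3

Sp1–Sp2: 5/26 differ, p = 0.192, d = 0.222.
Sp1–Sp3: 6/26 differ, p = 0.231, d = 0.276.
Sp2–Sp3: 2/26 differ, p = 0.077, d = 0.081.
The smallest distance is between Sp2 and Sp3.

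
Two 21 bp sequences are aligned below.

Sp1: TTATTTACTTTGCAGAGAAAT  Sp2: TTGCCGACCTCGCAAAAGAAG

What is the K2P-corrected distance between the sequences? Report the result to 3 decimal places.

Of 21 sites, 8 differences are transitions and 2 are transversions, so P = 8/21 ≈ 0.380952 and Q = 2/21 ≈ 0.095238.
Under the Kimura two-parameter model, d = −½ ln(1 − 2P − Q) − ¼ ln(1 − 2Q).
1 − 2P − Q = 0.142858, giving −½ ln(0.142858) = 0.972952.
1 − 2Q = 0.809524, giving −¼ ln(0.809524) = 0.052827.
d = 0.972952 + 0.052827 = 1.025779.

1.026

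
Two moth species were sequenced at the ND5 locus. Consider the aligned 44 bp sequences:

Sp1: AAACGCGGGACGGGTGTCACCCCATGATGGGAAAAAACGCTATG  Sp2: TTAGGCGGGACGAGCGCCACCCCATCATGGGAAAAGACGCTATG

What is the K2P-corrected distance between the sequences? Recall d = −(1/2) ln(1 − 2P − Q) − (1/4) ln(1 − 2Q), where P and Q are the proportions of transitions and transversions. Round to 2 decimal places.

0.21

Of 44 sites, 4 differences are transitions and 4 are transversions, so P = 4/44 ≈ 0.090909 and Q = 4/44 ≈ 0.090909.
Under the Kimura two-parameter model, d = −½ ln(1 − 2P − Q) − ¼ ln(1 − 2Q).
1 − 2P − Q = 0.727273, giving −½ ln(0.727273) = 0.159227.
1 − 2Q = 0.818182, giving −¼ ln(0.818182) = 0.050168.
d = 0.159227 + 0.050168 = 0.209395.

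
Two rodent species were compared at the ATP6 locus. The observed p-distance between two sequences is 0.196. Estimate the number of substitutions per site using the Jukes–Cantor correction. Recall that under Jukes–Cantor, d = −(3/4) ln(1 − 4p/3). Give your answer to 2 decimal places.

0.23

d = −(3/4) ln(1 − 4p/3) = −0.75 ln(1 − 0.261333) = −0.75 ln(0.738667)
  = −0.75 × (-0.302908) = 0.227181 substitutions/site.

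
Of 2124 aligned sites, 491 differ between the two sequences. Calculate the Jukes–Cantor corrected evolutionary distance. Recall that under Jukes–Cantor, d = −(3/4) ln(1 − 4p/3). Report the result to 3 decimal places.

0.276

p = 491/2124 ≈ 0.231168.
d = −(3/4) ln(1 − 4p/3) = −0.75 ln(1 − 0.308224) = −0.75 ln(0.691776)
  = −0.75 × (-0.368493) = 0.276370 substitutions/site.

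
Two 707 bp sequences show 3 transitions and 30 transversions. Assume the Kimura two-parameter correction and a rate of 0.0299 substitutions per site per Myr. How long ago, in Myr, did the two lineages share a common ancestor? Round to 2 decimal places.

P = 3/707 ≈ 0.004243 and Q = 30/707 ≈ 0.042433.
Under the Kimura two-parameter model, d = −½ ln(1 − 2P − Q) − ¼ ln(1 − 2Q).
1 − 2P − Q = 0.949081, giving −½ ln(0.949081) = 0.026131.
1 − 2Q = 0.915134, giving −¼ ln(0.915134) = 0.022171.
d = 0.026131 + 0.022171 = 0.048302.
Under a molecular clock d = 2μt, so t = d/(2μ) = 0.048302 / (2 × 0.0299) = 0.81 Myr.

0.81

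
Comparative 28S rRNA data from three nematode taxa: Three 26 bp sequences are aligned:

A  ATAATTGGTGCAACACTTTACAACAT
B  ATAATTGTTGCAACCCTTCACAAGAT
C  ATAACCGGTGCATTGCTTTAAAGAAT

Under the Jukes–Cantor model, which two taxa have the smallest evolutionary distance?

A and B

A–B: 4/26 differ, p = 0.154, d = 0.172.
A–C: 8/26 differ, p = 0.308, d = 0.396.
B–C: 10/26 differ, p = 0.385, d = 0.539.
The smallest distance is between A and B.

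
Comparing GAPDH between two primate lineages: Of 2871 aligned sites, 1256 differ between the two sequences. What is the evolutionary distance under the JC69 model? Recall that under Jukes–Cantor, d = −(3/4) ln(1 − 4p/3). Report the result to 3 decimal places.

0.657

p = 1256/2871 ≈ 0.437478.
d = −(3/4) ln(1 − 4p/3) = −0.75 ln(1 − 0.583304) = −0.75 ln(0.416696)
  = −0.75 × (-0.875398) = 0.656549 substitutions/site.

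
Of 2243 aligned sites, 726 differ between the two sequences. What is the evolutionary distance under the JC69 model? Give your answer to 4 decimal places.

p = 726/2243 ≈ 0.323674.
d = −(3/4) ln(1 − 4p/3) = −0.75 ln(1 − 0.431565) = −0.75 ln(0.568435)
  = −0.75 × (-0.564868) = 0.423651 substitutions/site.

0.4237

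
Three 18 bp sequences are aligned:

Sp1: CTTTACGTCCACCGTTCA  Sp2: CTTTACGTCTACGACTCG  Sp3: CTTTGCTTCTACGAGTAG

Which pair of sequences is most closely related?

Sp1–Sp2: 5/18 differ, p = 0.278, d = 0.347.
Sp1–Sp3: 8/18 differ, p = 0.444, d = 0.673.
Sp2–Sp3: 4/18 differ, p = 0.222, d = 0.264.
The smallest distance is between Sp2 and Sp3.

Sp2 and Sp3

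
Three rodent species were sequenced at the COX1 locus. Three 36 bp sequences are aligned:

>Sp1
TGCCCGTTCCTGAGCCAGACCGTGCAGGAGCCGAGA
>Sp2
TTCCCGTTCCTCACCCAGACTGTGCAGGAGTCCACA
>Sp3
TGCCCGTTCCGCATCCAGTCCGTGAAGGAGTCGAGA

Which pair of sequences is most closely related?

Sp1–Sp2: 7/36 differ, p = 0.194, d = 0.225.
Sp1–Sp3: 6/36 differ, p = 0.167, d = 0.188.
Sp2–Sp3: 8/36 differ, p = 0.222, d = 0.264.
The smallest distance is between Sp1 and Sp3.

Sp1 and Sp3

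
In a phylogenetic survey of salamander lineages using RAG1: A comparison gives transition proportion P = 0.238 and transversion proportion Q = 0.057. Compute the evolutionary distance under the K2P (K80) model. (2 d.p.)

Under the Kimura two-parameter model, d = −½ ln(1 − 2P − Q) − ¼ ln(1 − 2Q).
1 − 2P − Q = 0.467, giving −½ ln(0.467) = 0.380713.
1 − 2Q = 0.886, giving −¼ ln(0.886) = 0.030260.
d = 0.380713 + 0.030260 = 0.410973.

0.41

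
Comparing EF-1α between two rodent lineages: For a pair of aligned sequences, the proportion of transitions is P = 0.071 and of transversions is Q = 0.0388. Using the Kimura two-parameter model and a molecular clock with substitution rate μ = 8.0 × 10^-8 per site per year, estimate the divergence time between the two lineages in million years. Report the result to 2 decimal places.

Under the Kimura two-parameter model, d = −½ ln(1 − 2P − Q) − ¼ ln(1 − 2Q).
1 − 2P − Q = 0.8192, giving −½ ln(0.8192) = 0.099714.
1 − 2Q = 0.9224, giving −¼ ln(0.9224) = 0.020194.
d = 0.099714 + 0.020194 = 0.119908.
Under a molecular clock d = 2μt, so t = d/(2μ) = 0.119908 / (2 × 8.0 × 10^-8) = 0.75 million years.

0.75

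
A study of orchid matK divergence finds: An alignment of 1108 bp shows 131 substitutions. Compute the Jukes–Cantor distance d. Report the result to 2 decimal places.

0.13

p = 131/1108 ≈ 0.118231.
d = −(3/4) ln(1 − 4p/3) = −0.75 ln(1 − 0.157641) = −0.75 ln(0.842359)
  = −0.75 × (-0.171549) = 0.128662 substitutions/site.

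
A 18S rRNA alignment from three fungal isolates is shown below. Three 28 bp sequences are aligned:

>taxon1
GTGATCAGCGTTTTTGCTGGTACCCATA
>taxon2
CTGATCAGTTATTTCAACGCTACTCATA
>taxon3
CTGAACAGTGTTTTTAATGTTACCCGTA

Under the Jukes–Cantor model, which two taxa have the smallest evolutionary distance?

taxon1–taxon2: 10/28 differ, p = 0.357, d = 0.485.
taxon1–taxon3: 7/28 differ, p = 0.250, d = 0.304.
taxon2–taxon3: 8/28 differ, p = 0.286, d = 0.360.
The smallest distance is between taxon1 and taxon3.

taxon1 and taxon3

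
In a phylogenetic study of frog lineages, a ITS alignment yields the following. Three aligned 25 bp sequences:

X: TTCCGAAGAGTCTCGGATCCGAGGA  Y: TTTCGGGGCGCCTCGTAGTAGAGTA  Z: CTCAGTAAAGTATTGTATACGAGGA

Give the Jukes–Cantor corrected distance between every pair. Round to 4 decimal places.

d(X,Y) = 0.5716, d(X,Z) = 0.4172, d(Y,Z) = 1.0298

X–Y: 10/25 sites differ → p = 0.4, d = −0.75 ln(1 − 0.533333) = 0.571605 ≈ 0.5716.
X–Z: 8/25 sites differ → p = 0.32, d = −0.75 ln(1 − 0.426667) = 0.417216 ≈ 0.4172.
Y–Z: 14/25 sites differ → p = 0.56, d = −0.75 ln(1 − 0.746667) = 1.029788 ≈ 1.0298.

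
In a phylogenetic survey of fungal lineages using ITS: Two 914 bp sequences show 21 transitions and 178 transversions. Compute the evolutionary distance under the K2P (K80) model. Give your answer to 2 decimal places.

0.26

P = 21/914 ≈ 0.022976 and Q = 178/914 ≈ 0.194748.
Under the Kimura two-parameter model, d = −½ ln(1 − 2P − Q) − ¼ ln(1 − 2Q).
1 − 2P − Q = 0.7593, giving −½ ln(0.7593) = 0.137679.
1 − 2Q = 0.610504, giving −¼ ln(0.610504) = 0.123368.
d = 0.137679 + 0.123368 = 0.261047.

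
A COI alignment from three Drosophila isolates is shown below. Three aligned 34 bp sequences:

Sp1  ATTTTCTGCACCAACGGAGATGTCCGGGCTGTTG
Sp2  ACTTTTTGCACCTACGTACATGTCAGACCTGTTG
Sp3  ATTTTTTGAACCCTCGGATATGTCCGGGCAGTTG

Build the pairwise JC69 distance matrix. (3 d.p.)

Sp1–Sp2: 8/34 sites differ → p ≈ 0.235294, d = −0.75 ln(1 − 0.313725) = 0.282358 ≈ 0.282.
Sp1–Sp3: 6/34 sites differ → p ≈ 0.176471, d = −0.75 ln(1 − 0.235295) = 0.201199 ≈ 0.201.
Sp2–Sp3: 10/34 sites differ → p ≈ 0.294118, d = −0.75 ln(1 − 0.392157) = 0.373379 ≈ 0.373.

d(Sp1,Sp2) = 0.282, d(Sp1,Sp3) = 0.201, d(Sp2,Sp3) = 0.373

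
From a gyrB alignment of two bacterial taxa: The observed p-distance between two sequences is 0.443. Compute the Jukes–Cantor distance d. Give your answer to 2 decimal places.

d = −(3/4) ln(1 − 4p/3) = −0.75 ln(1 − 0.590667) = −0.75 ln(0.409333)
  = −0.75 × (-0.893226) = 0.669920 substitutions/site.

0.67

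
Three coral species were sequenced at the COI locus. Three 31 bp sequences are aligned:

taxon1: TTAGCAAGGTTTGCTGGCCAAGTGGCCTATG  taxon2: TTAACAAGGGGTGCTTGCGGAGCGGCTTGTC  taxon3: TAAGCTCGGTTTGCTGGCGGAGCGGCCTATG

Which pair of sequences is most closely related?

taxon1–taxon2: 10/31 differ, p = 0.323, d = 0.422.
taxon1–taxon3: 6/31 differ, p = 0.194, d = 0.224.
taxon2–taxon3: 10/31 differ, p = 0.323, d = 0.422.
The smallest distance is between taxon1 and taxon3.

taxon1 and taxon3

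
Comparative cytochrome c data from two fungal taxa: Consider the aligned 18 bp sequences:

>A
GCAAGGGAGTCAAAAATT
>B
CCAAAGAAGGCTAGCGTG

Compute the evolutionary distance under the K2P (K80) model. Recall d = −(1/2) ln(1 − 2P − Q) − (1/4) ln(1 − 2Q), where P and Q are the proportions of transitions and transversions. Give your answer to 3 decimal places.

Of 18 sites, 4 differences are transitions and 5 are transversions, so P = 4/18 ≈ 0.222222 and Q = 5/18 ≈ 0.277778.
Under the Kimura two-parameter model, d = −½ ln(1 − 2P − Q) − ¼ ln(1 − 2Q).
1 − 2P − Q = 0.277778, giving −½ ln(0.277778) = 0.640467.
1 − 2Q = 0.444444, giving −¼ ln(0.444444) = 0.202733.
d = 0.640467 + 0.202733 = 0.843200.

0.843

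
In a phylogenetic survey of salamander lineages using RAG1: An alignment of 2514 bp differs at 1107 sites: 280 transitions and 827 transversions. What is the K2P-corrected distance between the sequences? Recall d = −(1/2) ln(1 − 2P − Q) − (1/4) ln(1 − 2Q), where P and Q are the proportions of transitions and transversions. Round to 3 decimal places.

P = 280/2514 ≈ 0.111376 and Q = 827/2514 ≈ 0.328958.
Under the Kimura two-parameter model, d = −½ ln(1 − 2P − Q) − ¼ ln(1 − 2Q).
1 − 2P − Q = 0.44829, giving −½ ln(0.44829) = 0.401157.
1 − 2Q = 0.342084, giving −¼ ln(0.342084) = 0.268175.
d = 0.401157 + 0.268175 = 0.669332.

0.669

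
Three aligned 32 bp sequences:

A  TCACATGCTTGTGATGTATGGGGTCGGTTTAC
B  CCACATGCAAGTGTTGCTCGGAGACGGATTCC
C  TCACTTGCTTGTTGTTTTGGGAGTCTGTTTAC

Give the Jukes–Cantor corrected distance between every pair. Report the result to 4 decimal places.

A–B: 11/32 sites differ → p = 0.34375, d = −0.75 ln(1 − 0.458333) = 0.459828 ≈ 0.4598.
A–C: 8/32 sites differ → p = 0.25, d = −0.75 ln(1 − 0.333333) = 0.304098 ≈ 0.3041.
B–C: 13/32 sites differ → p = 0.40625, d = −0.75 ln(1 − 0.541667) = 0.585119 ≈ 0.5851.

d(A,B) = 0.4598, d(A,C) = 0.3041, d(B,C) = 0.5851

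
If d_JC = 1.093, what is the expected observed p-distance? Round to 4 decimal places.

p = (3/4)(1 − e^(−4d/3)) = 0.75 × (1 − e^(-1.457333)) = 0.75 × (1 − 0.232856) = 0.575358.

0.5754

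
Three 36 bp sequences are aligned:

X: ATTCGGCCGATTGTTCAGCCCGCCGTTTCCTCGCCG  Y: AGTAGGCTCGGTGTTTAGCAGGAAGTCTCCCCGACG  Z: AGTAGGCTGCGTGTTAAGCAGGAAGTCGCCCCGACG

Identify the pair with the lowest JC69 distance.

X–Y: 14/36 differ, p = 0.389, d = 0.548.
X–Z: 14/36 differ, p = 0.389, d = 0.548.
Y–Z: 4/36 differ, p = 0.111, d = 0.120.
The smallest distance is between Y and Z.

Y and Z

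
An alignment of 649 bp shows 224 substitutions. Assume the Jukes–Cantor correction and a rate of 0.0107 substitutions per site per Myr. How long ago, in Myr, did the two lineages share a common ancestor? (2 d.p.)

p = 224/649 ≈ 0.345146.
d = −(3/4) ln(1 − 4p/3) = −0.75 ln(1 − 0.460195) = −0.75 ln(0.539805)
  = −0.75 × (-0.616547) = 0.462410 substitutions/site.
Under a molecular clock d = 2μt, so t = d/(2μ) = 0.462410 / (2 × 0.0107) = 21.61 Myr.

21.61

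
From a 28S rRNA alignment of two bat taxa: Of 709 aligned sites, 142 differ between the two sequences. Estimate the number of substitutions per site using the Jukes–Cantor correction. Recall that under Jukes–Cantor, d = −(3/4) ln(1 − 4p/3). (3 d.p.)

0.233

p = 142/709 ≈ 0.200282.
d = −(3/4) ln(1 − 4p/3) = −0.75 ln(1 − 0.267043) = −0.75 ln(0.732957)
  = −0.75 × (-0.310668) = 0.233001 substitutions/site.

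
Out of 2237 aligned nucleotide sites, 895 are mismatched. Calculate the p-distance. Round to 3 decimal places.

0.400

p = 895/2237 = 0.400089… ≈ 0.400 (to 3 d.p.).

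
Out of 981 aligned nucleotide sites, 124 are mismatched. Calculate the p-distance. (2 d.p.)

p = 124/981 = 0.126401… ≈ 0.13 (to 2 d.p.).

0.13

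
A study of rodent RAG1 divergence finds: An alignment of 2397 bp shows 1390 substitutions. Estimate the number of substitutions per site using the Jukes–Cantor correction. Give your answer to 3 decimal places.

p = 1390/2397 ≈ 0.579892.
d = −(3/4) ln(1 − 4p/3) = −0.75 ln(1 − 0.773189) = −0.75 ln(0.226811)
  = −0.75 × (-1.483638) = 1.112729 substitutions/site.

1.113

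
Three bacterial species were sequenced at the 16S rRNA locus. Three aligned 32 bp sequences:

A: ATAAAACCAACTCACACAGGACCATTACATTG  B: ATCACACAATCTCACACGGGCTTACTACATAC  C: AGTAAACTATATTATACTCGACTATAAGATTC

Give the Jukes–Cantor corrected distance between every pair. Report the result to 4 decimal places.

d(A,B) = 0.4598, d(A,C) = 0.5851, d(B,C) = 0.7356

A–B: 11/32 sites differ → p = 0.34375, d = −0.75 ln(1 − 0.458333) = 0.459828 ≈ 0.4598.
A–C: 13/32 sites differ → p = 0.40625, d = −0.75 ln(1 − 0.541667) = 0.585119 ≈ 0.5851.
B–C: 15/32 sites differ → p = 0.46875, d = −0.75 ln(1 − 0.625) = 0.735622 ≈ 0.7356.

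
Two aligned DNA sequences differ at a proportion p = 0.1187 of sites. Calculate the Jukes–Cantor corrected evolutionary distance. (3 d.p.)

0.129

d = −(3/4) ln(1 − 4p/3) = −0.75 ln(1 − 0.158267) = −0.75 ln(0.841733)
  = −0.75 × (-0.172292) = 0.129219 substitutions/site.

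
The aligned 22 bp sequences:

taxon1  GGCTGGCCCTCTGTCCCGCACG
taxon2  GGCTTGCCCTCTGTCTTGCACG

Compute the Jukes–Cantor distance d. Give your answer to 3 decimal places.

The sequences differ at 3 of 22 sites (5, 16, 17), so p = 3/22 ≈ 0.136364.
d = −(3/4) ln(1 − 4p/3) = −0.75 ln(1 − 0.181819) = −0.75 ln(0.818181)
  = −0.75 × (-0.200672) = 0.150504 substitutions/site.

0.151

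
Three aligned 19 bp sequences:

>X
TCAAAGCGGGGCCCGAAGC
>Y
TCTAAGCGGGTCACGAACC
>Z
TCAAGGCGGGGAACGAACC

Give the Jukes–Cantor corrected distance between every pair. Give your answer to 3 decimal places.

d(X,Y) = 0.247, d(X,Z) = 0.247, d(Y,Z) = 0.247

X–Y: 4/19 sites differ → p ≈ 0.210526, d = −0.75 ln(1 − 0.280701) = 0.247109 ≈ 0.247.
X–Z: 4/19 sites differ → p ≈ 0.210526, d = −0.75 ln(1 − 0.280701) = 0.247109 ≈ 0.247.
Y–Z: 4/19 sites differ → p ≈ 0.210526, d = −0.75 ln(1 − 0.280701) = 0.247109 ≈ 0.247.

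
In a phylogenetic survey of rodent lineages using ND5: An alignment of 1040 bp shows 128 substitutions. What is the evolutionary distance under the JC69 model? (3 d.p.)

p = 128/1040 ≈ 0.123077.
d = −(3/4) ln(1 − 4p/3) = −0.75 ln(1 − 0.164103) = −0.75 ln(0.835897)
  = −0.75 × (-0.179250) = 0.134438 substitutions/site.

0.134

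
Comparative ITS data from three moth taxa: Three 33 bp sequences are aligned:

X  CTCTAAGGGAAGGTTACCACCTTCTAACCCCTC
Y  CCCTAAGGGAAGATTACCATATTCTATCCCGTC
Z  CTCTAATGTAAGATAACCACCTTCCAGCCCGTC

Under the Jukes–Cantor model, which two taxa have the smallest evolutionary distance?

X–Y: 6/33 differ, p = 0.182, d = 0.208.
X–Z: 7/33 differ, p = 0.212, d = 0.249.
Y–Z: 8/33 differ, p = 0.242, d = 0.293.
The smallest distance is between X and Y.

X and Y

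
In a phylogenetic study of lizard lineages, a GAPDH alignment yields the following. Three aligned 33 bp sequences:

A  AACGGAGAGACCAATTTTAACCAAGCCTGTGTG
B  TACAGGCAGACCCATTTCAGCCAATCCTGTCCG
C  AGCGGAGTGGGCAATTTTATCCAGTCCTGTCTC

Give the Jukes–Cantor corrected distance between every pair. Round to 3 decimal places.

d(A,B) = 0.388, d(A,C) = 0.339, d(B,C) = 0.625

A–B: 10/33 sites differ → p ≈ 0.30303, d = −0.75 ln(1 − 0.40404) = 0.388186 ≈ 0.388.
A–C: 9/33 sites differ → p ≈ 0.272727, d = −0.75 ln(1 − 0.363636) = 0.338988 ≈ 0.339.
B–C: 14/33 sites differ → p ≈ 0.424242, d = −0.75 ln(1 − 0.565656) = 0.625439 ≈ 0.625.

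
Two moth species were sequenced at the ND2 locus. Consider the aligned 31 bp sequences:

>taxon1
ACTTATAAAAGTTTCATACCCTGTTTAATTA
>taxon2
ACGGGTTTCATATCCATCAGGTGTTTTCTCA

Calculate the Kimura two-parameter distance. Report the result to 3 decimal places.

0.931

Of 31 sites, 3 differences are transitions and 13 are transversions, so P = 3/31 ≈ 0.096774 and Q = 13/31 ≈ 0.419355.
Under the Kimura two-parameter model, d = −½ ln(1 − 2P − Q) − ¼ ln(1 − 2Q).
1 − 2P − Q = 0.387097, giving −½ ln(0.387097) = 0.474540.
1 − 2Q = 0.16129, giving −¼ ln(0.16129) = 0.456138.
d = 0.474540 + 0.456138 = 0.930678.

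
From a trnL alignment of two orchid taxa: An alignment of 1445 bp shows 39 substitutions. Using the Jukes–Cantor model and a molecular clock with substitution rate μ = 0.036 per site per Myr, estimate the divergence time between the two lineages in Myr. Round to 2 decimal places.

0.38

p = 39/1445 ≈ 0.02699.
d = −(3/4) ln(1 − 4p/3) = −0.75 ln(1 − 0.035987) = −0.75 ln(0.964013)
  = −0.75 × (-0.036650) = 0.027488 substitutions/site.
Under a molecular clock d = 2μt, so t = d/(2μ) = 0.027488 / (2 × 0.036) = 0.38 Myr.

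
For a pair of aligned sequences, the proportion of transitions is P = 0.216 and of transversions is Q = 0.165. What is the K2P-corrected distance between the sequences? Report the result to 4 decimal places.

Under the Kimura two-parameter model, d = −½ ln(1 − 2P − Q) − ¼ ln(1 − 2Q).
1 − 2P − Q = 0.403, giving −½ ln(0.403) = 0.454409.
1 − 2Q = 0.67, giving −¼ ln(0.67) = 0.100119.
d = 0.454409 + 0.100119 = 0.554528.

0.5545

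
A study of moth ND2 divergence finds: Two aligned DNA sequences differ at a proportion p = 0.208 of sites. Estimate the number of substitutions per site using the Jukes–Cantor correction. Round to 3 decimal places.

0.244

d = −(3/4) ln(1 − 4p/3) = −0.75 ln(1 − 0.277333) = −0.75 ln(0.722667)
  = −0.75 × (-0.324807) = 0.243605 substitutions/site.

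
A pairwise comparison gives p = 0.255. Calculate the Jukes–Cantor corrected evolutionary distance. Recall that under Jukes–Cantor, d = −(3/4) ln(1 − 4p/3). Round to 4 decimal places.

d = −(3/4) ln(1 − 4p/3) = −0.75 ln(1 − 0.34) = −0.75 ln(0.66)
  = −0.75 × (-0.415515) = 0.311636 substitutions/site.

0.3116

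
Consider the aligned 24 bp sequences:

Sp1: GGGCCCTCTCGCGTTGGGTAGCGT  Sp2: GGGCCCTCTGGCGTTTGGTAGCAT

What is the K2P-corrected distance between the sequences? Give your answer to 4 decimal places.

Of 24 sites, 1 differences are transitions and 2 are transversions, so P = 1/24 ≈ 0.041667 and Q = 2/24 ≈ 0.083333.
Under the Kimura two-parameter model, d = −½ ln(1 − 2P − Q) − ¼ ln(1 − 2Q).
1 − 2P − Q = 0.833333, giving −½ ln(0.833333) = 0.091161.
1 − 2Q = 0.833334, giving −¼ ln(0.833334) = 0.045580.
d = 0.091161 + 0.045580 = 0.136741.

0.1367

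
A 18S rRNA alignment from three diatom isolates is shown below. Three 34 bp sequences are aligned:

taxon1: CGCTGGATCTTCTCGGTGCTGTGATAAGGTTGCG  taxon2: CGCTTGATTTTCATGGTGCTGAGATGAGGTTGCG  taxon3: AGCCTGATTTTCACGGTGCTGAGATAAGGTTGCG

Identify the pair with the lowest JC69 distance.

taxon2 and taxon3

taxon1–taxon2: 6/34 differ, p = 0.176, d = 0.201.
taxon1–taxon3: 6/34 differ, p = 0.176, d = 0.201.
taxon2–taxon3: 4/34 differ, p = 0.118, d = 0.128.
The smallest distance is between taxon2 and taxon3.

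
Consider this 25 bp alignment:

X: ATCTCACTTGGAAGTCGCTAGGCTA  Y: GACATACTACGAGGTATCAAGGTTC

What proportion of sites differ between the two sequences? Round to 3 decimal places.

0.480

The sequences differ at 12 of 25 positions.
p = 12/25 = 0.480.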